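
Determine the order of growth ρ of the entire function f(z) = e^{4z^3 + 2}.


|e^{4z^3 + 2}| = e^{Re(4·z^3) + 2} ≤ e^{4|z|^3 + 2} = e^{4r^3 + 2} on |z| = r, so ρ ≤ 3. Choosing z on |z|=r so that 4·z^3 is real positive (always possible by picking arg z appropriately) gives |f(z)| = e^{4r^3 + 2}, matching the bound. The additive constant 2 does not affect log log M(r) ~ 3·log r. Hence ρ = 3.
Therefore ρ = 3.

Order ρ = 3.


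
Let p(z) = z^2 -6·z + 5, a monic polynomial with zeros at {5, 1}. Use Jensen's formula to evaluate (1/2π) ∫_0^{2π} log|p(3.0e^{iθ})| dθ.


Zeros: 1, 5; r = 3.0.
Inside |z| < r: 1. Outside (|z| ≥ r): 5.
p(0) = 5, so log|p(0)| = log(5) = 1.6094.
Apply Jensen: I(r) = log|p(0)| + Σ_k log(r/|z_k|), summed over zeros inside |z| < r.
  log(r/|z_k|) for z_k = 1: log(3.0/1) = 1.0986
  Outside zeros (5) contribute nothing to the Jensen sum.
Sum over inside zeros: 1.0986.
I(r) = log|p(0)| + (inside sum) = 1.6094 + 1.0986 = 2.7081.
Note: since some zeros are outside |z| ≤ r, the simplified n·log(r) form does NOT apply — only the inside zeros contribute.

I(r) ≈ 2.7081.


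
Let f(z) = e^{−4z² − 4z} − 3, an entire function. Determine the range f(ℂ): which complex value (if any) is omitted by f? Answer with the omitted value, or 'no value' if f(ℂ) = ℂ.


Little Picard bounds the complement of f(ℂ) to at most one point.
The exponent g(z) = −4z² − 4z is a nonconstant polynomial, hence surjective onto ℂ. So e^{g(z)} takes every value in {e^w : w ∈ ℂ} = ℂ ∖ {0}. Adding -3 shifts the range to ℂ ∖ {-3}. f omits exactly -3.

Omitted value: -3.


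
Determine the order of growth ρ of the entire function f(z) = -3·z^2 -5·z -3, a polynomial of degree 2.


|f(z)| ≤ Σ|c_k|·r^k = O(r^2) as r → ∞. Polynomial growth is O(e^{r^ε}) for every ε > 0 (since r^2/e^{r^ε} → 0), so ρ ≤ ε for all ε > 0, i.e. ρ = 0. Every nonconstant polynomial has order 0.
Therefore ρ = 0.

Order ρ = 0.


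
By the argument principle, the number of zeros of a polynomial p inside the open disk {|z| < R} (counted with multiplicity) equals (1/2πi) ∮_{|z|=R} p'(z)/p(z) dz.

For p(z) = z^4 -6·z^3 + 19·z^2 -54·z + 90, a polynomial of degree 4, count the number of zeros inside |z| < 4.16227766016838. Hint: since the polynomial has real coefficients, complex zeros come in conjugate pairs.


The zeros of p are: (0 + 3i), (0 - 3i), (3 + 1i), (3 - 1i).
Their magnitudes are: 3, 3, 3.162, 3.162.
Zeros with |z| < R = 4.16227766016838: (0 + 3i), (0 - 3i), (3 + 1i), (3 - 1i).
Count = 4.
By the argument principle, (1/2πi) ∮_{|z|=R} p'(z)/p(z) dz equals exactly this count.

Number of zeros inside |z| < 4.16227766016838: 4.


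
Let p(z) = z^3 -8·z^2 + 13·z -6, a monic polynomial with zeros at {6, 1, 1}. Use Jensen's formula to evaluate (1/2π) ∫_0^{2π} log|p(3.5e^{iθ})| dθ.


Zeros: 1, 1, 6; r = 3.5.
Inside |z| < r: 1, 1. Outside (|z| ≥ r): 6.
p(0) = -6, so log|p(0)| = log(6) = 1.7918.
Apply Jensen: I(r) = log|p(0)| + Σ_k log(r/|z_k|), summed over zeros inside |z| < r.
  log(r/|z_k|) for z_k = 1: log(3.5/1) = 1.2528
  log(r/|z_k|) for z_k = 1: log(3.5/1) = 1.2528
  Outside zeros (6) contribute nothing to the Jensen sum.
Sum over inside zeros: 2.5055.
I(r) = log|p(0)| + (inside sum) = 1.7918 + 2.5055 = 4.2973.
Note: since some zeros are outside |z| ≤ r, the simplified n·log(r) form does NOT apply — only the inside zeros contribute.

I(r) ≈ 4.2973.


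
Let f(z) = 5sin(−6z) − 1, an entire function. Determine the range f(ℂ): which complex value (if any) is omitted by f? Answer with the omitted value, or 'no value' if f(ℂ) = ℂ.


Little Picard bounds the complement of f(ℂ) to at most one point.
sin is entire and surjective onto ℂ: for every w ∈ ℂ, sin(ζ) = w has a solution ζ ∈ ℂ (e.g., via the complex inverse arcsin). With ζ = −6z this gives z = ζ/(-6). Then 5·sin(−6z) takes every value in 5·ℂ = ℂ, and adding -1 is a bijection of ℂ. So f is surjective and omits no value. (Note: only on the real line is sin bounded by [−1, 1].)

Omitted value: no value.


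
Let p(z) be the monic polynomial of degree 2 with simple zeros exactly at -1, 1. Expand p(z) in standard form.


The polynomial is p(z) = ∏_{α ∈ S} (z − α), where S = {-1, 1}.
Expanding the product yields: p(z) = z^2 -1.
The resulting polynomial has degree 2 and real coefficients as required.

p(z) = z^2 -1.


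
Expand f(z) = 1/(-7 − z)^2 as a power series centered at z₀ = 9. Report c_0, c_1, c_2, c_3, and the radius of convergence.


Let w = z − z₀, so z = z₀ + w.
Then -7 − z = -7 − (z₀ + w) = (-7 − z₀) − w = -16 − w.
f(z) = 1/(-16 − w)^2 = (1/(-16)^2) · (1 − w/(-16))^{−2}.
By the binomial series (1−u)^{−2} = Σ_{n≥0} C(n+1, 1) u^n for |u|<1, with u = w/(-16):
  c_n = C(n+1, 1) / (-16)^(n+2).
  c_0 = 1/(-16)^2 = 1/256.
  c_1 = 2/(-16)^3 = -1/2048.
  c_2 = 3/(-16)^4 = 3/65536.
  c_3 = 4/(-16)^5 = -1/262144.
The series is valid for |w/d| < 1, i.e. |z − z₀| < |d|.
Radius of convergence: R = |-7 − z₀| = |-16| = 16 (distance from z₀ to the singularity z = -7).

c_0 = 1/256, c_1 = -1/2048, c_2 = 3/65536, c_3 = -1/262144; R = 16.


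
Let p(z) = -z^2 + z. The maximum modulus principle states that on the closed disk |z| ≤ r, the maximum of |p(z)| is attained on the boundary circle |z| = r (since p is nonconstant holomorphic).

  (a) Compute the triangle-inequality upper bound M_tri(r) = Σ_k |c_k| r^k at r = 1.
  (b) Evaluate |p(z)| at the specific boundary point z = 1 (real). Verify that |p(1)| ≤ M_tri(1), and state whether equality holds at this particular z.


Coefficients: c_0 = 0, c_1 = 1, c_2 = -1. Radius r = 1.
Part (a). Triangle bound: M_tri(r) = Σ_k |c_k| r^k
  = |0|·1^0 + |1|·1^1 + |-1|·1^2
  = 0 + 1 + 1 = 2.
This bounds M(r) := max_{|z|=r} |p(z)| from above; equality holds iff all terms c_k z^k can be made to align in phase at a single z on |z|=r.
Part (b). At z = 1 (real, on the circle |z| = r):
  p(1) = (0)·1^0 + (1)·1^1 + (-1)·1^2 = 0.
  |p(1)| = 0.
Check: |p(1)| = 0 ≤ 2 = M_tri(1). ✓ Equality does not hold at z = 1 (the coefficients have mixed signs, so the terms do not all align in phase there).

M_tri(1) = 2; |p(1)| = 0; equality at z=1: no.


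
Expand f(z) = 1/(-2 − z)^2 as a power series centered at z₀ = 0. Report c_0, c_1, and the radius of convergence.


Let w = z − z₀, so z = z₀ + w.
Then -2 − z = -2 − (z₀ + w) = (-2 − z₀) − w = -2 − w.
f(z) = 1/(-2 − w)^2 = (1/(-2)^2) · (1 − w/(-2))^{−2}.
By the binomial series (1−u)^{−2} = Σ_{n≥0} C(n+1, 1) u^n for |u|<1, with u = w/(-2):
  c_n = C(n+1, 1) / (-2)^(n+2).
  c_0 = 1/(-2)^2 = 1/4.
  c_1 = 2/(-2)^3 = -1/4.
The series is valid for |w/d| < 1, i.e. |z − z₀| < |d|.
Radius of convergence: R = |-2 − z₀| = |-2| = 2 (distance from z₀ to the singularity z = -2).

c_0 = 1/4, c_1 = -1/4; R = 2.


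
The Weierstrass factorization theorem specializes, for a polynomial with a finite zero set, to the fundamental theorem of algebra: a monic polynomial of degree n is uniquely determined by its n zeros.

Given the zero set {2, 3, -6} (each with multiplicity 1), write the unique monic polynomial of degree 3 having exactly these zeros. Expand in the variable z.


The polynomial is p(z) = ∏_{α ∈ S} (z − α), where S = {2, 3, -6}.
Expanding the product yields: p(z) = z^3 + z^2 -24·z + 36.
The resulting polynomial has degree 3 and real coefficients as required.

p(z) = z^3 + z^2 -24·z + 36.


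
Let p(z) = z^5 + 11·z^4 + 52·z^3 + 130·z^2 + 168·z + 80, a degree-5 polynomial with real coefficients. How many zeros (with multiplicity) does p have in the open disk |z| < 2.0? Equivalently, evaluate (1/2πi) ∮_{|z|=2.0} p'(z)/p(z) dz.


The zeros of p are: (-2 + 2i), (-2 - 2i), -1, (-3 + 1i), (-3 - 1i).
Their magnitudes are: 2.828, 2.828, 1, 3.162, 3.162.
Zeros with |z| < R = 2.0: -1.
Count = 1.
By the argument principle, (1/2πi) ∮_{|z|=R} p'(z)/p(z) dz equals exactly this count.

Number of zeros inside |z| < 2.0: 1.


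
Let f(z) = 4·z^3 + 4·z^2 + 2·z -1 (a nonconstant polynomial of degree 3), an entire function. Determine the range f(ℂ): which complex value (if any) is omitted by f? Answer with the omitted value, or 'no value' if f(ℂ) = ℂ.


Little Picard bounds the complement of f(ℂ) to at most one point.
For every w ∈ ℂ, the equation p(z) − w = 0 is a nonconstant polynomial in z and hence has at least one root by the fundamental theorem of algebra. So p is surjective onto ℂ, omitting no value.

Omitted value: no value.


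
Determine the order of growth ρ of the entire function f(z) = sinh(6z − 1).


sinh(w) is a linear combination of e^{iw} and e^{−iw} (or e^w, e^{−w} in the hyperbolic case), so |sinh(w)| ≤ e^{|w|}. With w = 6z − 1, |w| ≤ 6|z| + 1 = 6r + 1 on |z| = r, giving M(r) ≤ e^{6r + 1}, so ρ ≤ 1. On a suitable ray (z = it for sin/cos; z = t for sinh/cosh, t real → ∞), |sinh(6z − 1)| grows like e^{6|t|}/2, so ρ ≥ 1. Hence ρ = 1.
Therefore ρ = 1.

Order ρ = 1.


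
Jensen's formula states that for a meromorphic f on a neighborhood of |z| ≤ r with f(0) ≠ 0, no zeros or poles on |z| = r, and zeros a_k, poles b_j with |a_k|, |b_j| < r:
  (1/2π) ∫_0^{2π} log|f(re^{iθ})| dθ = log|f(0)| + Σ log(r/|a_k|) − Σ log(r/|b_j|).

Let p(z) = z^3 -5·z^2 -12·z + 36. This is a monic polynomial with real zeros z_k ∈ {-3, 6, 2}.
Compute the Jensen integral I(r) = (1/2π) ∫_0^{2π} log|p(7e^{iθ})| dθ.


Zeros: -3, 2, 6; r = 7.
Inside |z| < r: -3, 2, 6. Outside (|z| ≥ r): ∅.
p(0) = 36, so log|p(0)| = log(36) = 3.5835.
Apply Jensen: I(r) = log|p(0)| + Σ_k log(r/|z_k|), summed over zeros inside |z| < r.
  log(r/|z_k|) for z_k = -3: log(7/3) = 0.8473
  log(r/|z_k|) for z_k = 6: log(7/6) = 0.1542
  log(r/|z_k|) for z_k = 2: log(7/2) = 1.2528
Sum over inside zeros: 2.2542.
I(r) = log|p(0)| + (inside sum) = 3.5835 + 2.2542 = 5.8377.
Closed form (all zeros inside, monic): I(r) = n·log(r) = 3·log(7) = 5.8377. ✓

I(r) ≈ 5.8377.


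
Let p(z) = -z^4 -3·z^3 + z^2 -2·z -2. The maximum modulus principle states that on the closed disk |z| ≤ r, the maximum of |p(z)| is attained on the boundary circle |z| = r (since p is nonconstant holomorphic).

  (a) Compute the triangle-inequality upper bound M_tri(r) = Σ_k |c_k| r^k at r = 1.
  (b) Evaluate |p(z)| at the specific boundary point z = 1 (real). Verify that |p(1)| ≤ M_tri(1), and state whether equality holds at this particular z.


Coefficients: c_0 = -2, c_1 = -2, c_2 = 1, c_3 = -3, c_4 = -1. Radius r = 1.
Part (a). Triangle bound: M_tri(r) = Σ_k |c_k| r^k
  = |-2|·1^0 + |-2|·1^1 + |1|·1^2 + |-3|·1^3 + |-1|·1^4
  = 2 + 2 + 1 + 3 + 1 = 9.
This bounds M(r) := max_{|z|=r} |p(z)| from above; equality holds iff all terms c_k z^k can be made to align in phase at a single z on |z|=r.
Part (b). At z = 1 (real, on the circle |z| = r):
  p(1) = (-2)·1^0 + (-2)·1^1 + (1)·1^2 + (-3)·1^3 + (-1)·1^4 = -7.
  |p(1)| = 7.
Check: |p(1)| = 7 ≤ 9 = M_tri(1). ✓ Equality does not hold at z = 1 (the coefficients have mixed signs, so the terms do not all align in phase there).

M_tri(1) = 9; |p(1)| = 7; equality at z=1: no.


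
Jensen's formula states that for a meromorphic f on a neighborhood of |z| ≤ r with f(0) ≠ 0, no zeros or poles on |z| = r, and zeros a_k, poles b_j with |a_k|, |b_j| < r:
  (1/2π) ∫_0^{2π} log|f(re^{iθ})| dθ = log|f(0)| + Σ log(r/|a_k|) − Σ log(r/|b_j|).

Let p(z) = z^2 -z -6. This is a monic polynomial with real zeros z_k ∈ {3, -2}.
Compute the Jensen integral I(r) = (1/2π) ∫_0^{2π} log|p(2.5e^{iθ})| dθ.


Zeros: -2, 3; r = 2.5.
Inside |z| < r: -2. Outside (|z| ≥ r): 3.
p(0) = -6, so log|p(0)| = log(6) = 1.7918.
Apply Jensen: I(r) = log|p(0)| + Σ_k log(r/|z_k|), summed over zeros inside |z| < r.
  log(r/|z_k|) for z_k = -2: log(2.5/2) = 0.2231
  Outside zeros (3) contribute nothing to the Jensen sum.
Sum over inside zeros: 0.2231.
I(r) = log|p(0)| + (inside sum) = 1.7918 + 0.2231 = 2.0149.
Note: since some zeros are outside |z| ≤ r, the simplified n·log(r) form does NOT apply — only the inside zeros contribute.

I(r) ≈ 2.0149.


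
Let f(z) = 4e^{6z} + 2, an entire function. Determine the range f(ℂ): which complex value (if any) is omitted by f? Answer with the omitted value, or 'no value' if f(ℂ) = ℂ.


Little Picard bounds the complement of f(ℂ) to at most one point.
e^{6z} is never zero on ℂ, so 4·e^{6z} takes every value in ℂ ∖ {0}. Adding 2 shifts the range to ℂ ∖ {2}. Thus f omits exactly the value 2.

Omitted value: 2.


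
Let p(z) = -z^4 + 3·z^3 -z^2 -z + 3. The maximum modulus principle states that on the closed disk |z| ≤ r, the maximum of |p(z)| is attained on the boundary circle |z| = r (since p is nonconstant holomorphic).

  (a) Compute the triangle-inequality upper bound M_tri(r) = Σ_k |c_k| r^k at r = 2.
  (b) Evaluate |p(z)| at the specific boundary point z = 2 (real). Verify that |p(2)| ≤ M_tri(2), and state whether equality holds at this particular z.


Coefficients: c_0 = 3, c_1 = -1, c_2 = -1, c_3 = 3, c_4 = -1. Radius r = 2.
Part (a). Triangle bound: M_tri(r) = Σ_k |c_k| r^k
  = |3|·2^0 + |-1|·2^1 + |-1|·2^2 + |3|·2^3 + |-1|·2^4
  = 3 + 2 + 4 + 24 + 16 = 49.
This bounds M(r) := max_{|z|=r} |p(z)| from above; equality holds iff all terms c_k z^k can be made to align in phase at a single z on |z|=r.
Part (b). At z = 2 (real, on the circle |z| = r):
  p(2) = (3)·2^0 + (-1)·2^1 + (-1)·2^2 + (3)·2^3 + (-1)·2^4 = 5.
  |p(2)| = 5.
Check: |p(2)| = 5 ≤ 49 = M_tri(2). ✓ Equality does not hold at z = 2 (the coefficients have mixed signs, so the terms do not all align in phase there).

M_tri(2) = 49; |p(2)| = 5; equality at z=2: no.


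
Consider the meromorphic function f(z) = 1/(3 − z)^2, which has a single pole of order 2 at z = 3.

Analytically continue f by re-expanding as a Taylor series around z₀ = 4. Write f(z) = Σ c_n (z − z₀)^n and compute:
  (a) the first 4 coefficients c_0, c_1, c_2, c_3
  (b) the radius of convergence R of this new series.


Let w = z − z₀, so z = z₀ + w.
Then 3 − z = 3 − (z₀ + w) = (3 − z₀) − w = -1 − w.
f(z) = 1/(-1 − w)^2 = (1/(-1)^2) · (1 − w/(-1))^{−2}.
By the binomial series (1−u)^{−2} = Σ_{n≥0} C(n+1, 1) u^n for |u|<1, with u = w/(-1):
  c_n = C(n+1, 1) / (-1)^(n+2).
  c_0 = 1/(-1)^2 = 1.
  c_1 = 2/(-1)^3 = -2.
  c_2 = 3/(-1)^4 = 3.
  c_3 = 4/(-1)^5 = -4.
The series is valid for |w/d| < 1, i.e. |z − z₀| < |d|.
Radius of convergence: R = |3 − z₀| = |-1| = 1 (distance from z₀ to the singularity z = 3).

c_0 = 1, c_1 = -2, c_2 = 3, c_3 = -4; R = 1.


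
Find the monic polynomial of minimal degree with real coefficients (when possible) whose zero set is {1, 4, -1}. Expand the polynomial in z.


The polynomial is p(z) = ∏_{α ∈ S} (z − α), where S = {1, 4, -1}.
Expanding the product yields: p(z) = z^3 -4·z^2 -z + 4.
The resulting polynomial has degree 3 and real coefficients as required.

p(z) = z^3 -4·z^2 -z + 4.


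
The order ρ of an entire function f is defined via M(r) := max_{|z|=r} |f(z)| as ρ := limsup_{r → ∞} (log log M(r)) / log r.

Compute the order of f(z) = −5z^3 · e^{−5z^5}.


M(r) = max_{|z|=r} |-5|·|z|^3·|e^{−5z^5}| = 5·r^3 · e^{5r^5} (the factors attain their maxima compatibly on |z|=r). Then log M(r) = log 5 + 3·log r + 5r^5, dominated by the last term, so log log M(r) ~ 5·log r. The polynomial factor -5z^3 contributes only a log r term and does not affect the order. ρ = 5.
Therefore ρ = 5.

Order ρ = 5.


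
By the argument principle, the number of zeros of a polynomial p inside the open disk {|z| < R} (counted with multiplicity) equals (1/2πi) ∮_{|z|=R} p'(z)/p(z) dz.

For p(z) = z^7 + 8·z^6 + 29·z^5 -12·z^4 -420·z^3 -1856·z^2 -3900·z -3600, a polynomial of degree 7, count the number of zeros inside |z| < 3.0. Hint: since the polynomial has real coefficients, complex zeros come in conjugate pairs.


The zeros of p are: (-1 + 3i), (-1 - 3i), (-2 + 1i), (-2 - 1i), (-3 + 3i), (-3 - 3i), 4.
Their magnitudes are: 3.162, 3.162, 2.236, 2.236, 4.243, 4.243, 4.
Zeros with |z| < R = 3.0: (-2 + 1i), (-2 - 1i).
Count = 2.
By the argument principle, (1/2πi) ∮_{|z|=R} p'(z)/p(z) dz equals exactly this count.

Number of zeros inside |z| < 3.0: 2.


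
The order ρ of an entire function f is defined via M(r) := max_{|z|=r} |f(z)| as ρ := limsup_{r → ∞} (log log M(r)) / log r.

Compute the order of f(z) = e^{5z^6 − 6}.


|e^{5z^6 − 6}| = e^{Re(5·z^6) + -6} ≤ e^{5|z|^6 + -6} = e^{5r^6 + -6} on |z| = r, so ρ ≤ 6. Choosing z on |z|=r so that 5·z^6 is real positive (always possible by picking arg z appropriately) gives |f(z)| = e^{5r^6 + -6}, matching the bound. The additive constant -6 does not affect log log M(r) ~ 6·log r. Hence ρ = 6.
Therefore ρ = 6.

Order ρ = 6.


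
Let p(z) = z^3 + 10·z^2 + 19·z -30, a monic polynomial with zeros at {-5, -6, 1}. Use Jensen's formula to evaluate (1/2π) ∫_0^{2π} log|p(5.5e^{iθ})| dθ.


Zeros: -6, -5, 1; r = 5.5.
Inside |z| < r: -5, 1. Outside (|z| ≥ r): -6.
p(0) = -30, so log|p(0)| = log(30) = 3.4012.
Apply Jensen: I(r) = log|p(0)| + Σ_k log(r/|z_k|), summed over zeros inside |z| < r.
  log(r/|z_k|) for z_k = -5: log(5.5/5) = 0.0953
  log(r/|z_k|) for z_k = 1: log(5.5/1) = 1.7047
  Outside zeros (-6) contribute nothing to the Jensen sum.
Sum over inside zeros: 1.8001.
I(r) = log|p(0)| + (inside sum) = 3.4012 + 1.8001 = 5.2013.
Note: since some zeros are outside |z| ≤ r, the simplified n·log(r) form does NOT apply — only the inside zeros contribute.

I(r) ≈ 5.2013.


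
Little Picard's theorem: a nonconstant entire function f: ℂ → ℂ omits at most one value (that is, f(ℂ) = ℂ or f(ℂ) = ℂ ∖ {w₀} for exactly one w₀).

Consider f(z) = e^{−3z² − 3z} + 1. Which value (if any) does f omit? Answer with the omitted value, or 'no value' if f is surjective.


Little Picard bounds the complement of f(ℂ) to at most one point.
The exponent g(z) = −3z² − 3z is a nonconstant polynomial, hence surjective onto ℂ. So e^{g(z)} takes every value in {e^w : w ∈ ℂ} = ℂ ∖ {0}. Adding 1 shifts the range to ℂ ∖ {1}. f omits exactly 1.

Omitted value: 1.


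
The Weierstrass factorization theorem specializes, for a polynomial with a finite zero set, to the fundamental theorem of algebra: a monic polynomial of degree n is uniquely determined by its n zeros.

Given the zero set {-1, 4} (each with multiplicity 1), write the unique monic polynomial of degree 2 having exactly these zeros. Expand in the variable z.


The polynomial is p(z) = ∏_{α ∈ S} (z − α), where S = {-1, 4}.
Expanding the product yields: p(z) = z^2 -3·z -4.
The resulting polynomial has degree 2 and real coefficients as required.

p(z) = z^2 -3·z -4.


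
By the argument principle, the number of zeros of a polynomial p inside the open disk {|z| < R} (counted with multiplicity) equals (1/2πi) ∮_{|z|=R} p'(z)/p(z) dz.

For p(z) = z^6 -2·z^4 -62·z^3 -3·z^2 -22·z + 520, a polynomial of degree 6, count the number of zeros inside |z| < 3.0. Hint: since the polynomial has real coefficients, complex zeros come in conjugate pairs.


The zeros of p are: 2, 4, (-2 + 3i), (-2 - 3i), (-1 + 2i), (-1 - 2i).
Their magnitudes are: 2, 4, 3.606, 3.606, 2.236, 2.236.
Zeros with |z| < R = 3.0: 2, (-1 + 2i), (-1 - 2i).
Count = 3.
By the argument principle, (1/2πi) ∮_{|z|=R} p'(z)/p(z) dz equals exactly this count.

Number of zeros inside |z| < 3.0: 3.


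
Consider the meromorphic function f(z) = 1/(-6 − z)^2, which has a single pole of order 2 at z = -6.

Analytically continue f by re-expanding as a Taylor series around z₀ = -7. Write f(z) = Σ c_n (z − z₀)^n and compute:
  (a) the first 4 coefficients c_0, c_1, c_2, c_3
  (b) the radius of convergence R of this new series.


Let w = z − z₀, so z = z₀ + w.
Then -6 − z = -6 − (z₀ + w) = (-6 − z₀) − w = 1 − w.
f(z) = 1/(1 − w)^2 = (1/(1)^2) · (1 − w/(1))^{−2}.
By the binomial series (1−u)^{−2} = Σ_{n≥0} C(n+1, 1) u^n for |u|<1, with u = w/(1):
  c_n = C(n+1, 1) / (1)^(n+2).
  c_0 = 1/(1)^2 = 1.
  c_1 = 2/(1)^3 = 2.
  c_2 = 3/(1)^4 = 3.
  c_3 = 4/(1)^5 = 4.
The series is valid for |w/d| < 1, i.e. |z − z₀| < |d|.
Radius of convergence: R = |-6 − z₀| = |1| = 1 (distance from z₀ to the singularity z = -6).

c_0 = 1, c_1 = 2, c_2 = 3, c_3 = 4; R = 1.


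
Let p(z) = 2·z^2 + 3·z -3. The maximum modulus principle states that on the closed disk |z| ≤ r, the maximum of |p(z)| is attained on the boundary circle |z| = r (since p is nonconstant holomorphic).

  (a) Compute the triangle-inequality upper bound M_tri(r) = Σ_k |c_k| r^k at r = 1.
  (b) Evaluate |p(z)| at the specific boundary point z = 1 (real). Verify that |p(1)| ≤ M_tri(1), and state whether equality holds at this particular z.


Coefficients: c_0 = -3, c_1 = 3, c_2 = 2. Radius r = 1.
Part (a). Triangle bound: M_tri(r) = Σ_k |c_k| r^k
  = |-3|·1^0 + |3|·1^1 + |2|·1^2
  = 3 + 3 + 2 = 8.
This bounds M(r) := max_{|z|=r} |p(z)| from above; equality holds iff all terms c_k z^k can be made to align in phase at a single z on |z|=r.
Part (b). At z = 1 (real, on the circle |z| = r):
  p(1) = (-3)·1^0 + (3)·1^1 + (2)·1^2 = 2.
  |p(1)| = 2.
Check: |p(1)| = 2 ≤ 8 = M_tri(1). ✓ Equality does not hold at z = 1 (the coefficients have mixed signs, so the terms do not all align in phase there).

M_tri(1) = 8; |p(1)| = 2; equality at z=1: no.


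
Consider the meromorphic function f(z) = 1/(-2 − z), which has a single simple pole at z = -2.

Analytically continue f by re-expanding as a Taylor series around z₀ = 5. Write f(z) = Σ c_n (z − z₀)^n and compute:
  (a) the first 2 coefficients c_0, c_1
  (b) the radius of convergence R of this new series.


Let w = z − z₀, so z = z₀ + w.
Then -2 − z = -2 − (z₀ + w) = (-2 − z₀) − w = -7 − w.
f(z) = 1/(-7 − w) = (1/(-7)) · 1/(1 − w/(-7)) = Σ_{n≥0} w^n / (-7)^(n+1).
So c_n = 1/(-7)^(n+1):
  c_0 = 1/(-7)^1 = -1/7.
  c_1 = 1/(-7)^2 = 1/49.
The series is valid for |w/d| < 1, i.e. |z − z₀| < |d|.
Radius of convergence: R = |-2 − z₀| = |-7| = 7 (distance from z₀ to the singularity z = -2).

c_0 = -1/7, c_1 = 1/49; R = 7.


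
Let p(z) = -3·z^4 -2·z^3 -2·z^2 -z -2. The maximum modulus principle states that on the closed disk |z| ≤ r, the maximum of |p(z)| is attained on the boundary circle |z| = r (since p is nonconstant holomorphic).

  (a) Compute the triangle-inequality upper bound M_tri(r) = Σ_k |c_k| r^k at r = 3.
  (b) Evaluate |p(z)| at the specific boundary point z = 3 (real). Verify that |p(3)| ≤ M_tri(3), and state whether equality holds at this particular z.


Coefficients: c_0 = -2, c_1 = -1, c_2 = -2, c_3 = -2, c_4 = -3. Radius r = 3.
Part (a). Triangle bound: M_tri(r) = Σ_k |c_k| r^k
  = |-2|·3^0 + |-1|·3^1 + |-2|·3^2 + |-2|·3^3 + |-3|·3^4
  = 2 + 3 + 18 + 54 + 243 = 320.
This bounds M(r) := max_{|z|=r} |p(z)| from above; equality holds iff all terms c_k z^k can be made to align in phase at a single z on |z|=r.
Part (b). At z = 3 (real, on the circle |z| = r):
  p(3) = (-2)·3^0 + (-1)·3^1 + (-2)·3^2 + (-2)·3^3 + (-3)·3^4 = -320.
  |p(3)| = 320.
Since all nonzero coefficients share the same sign, |p(3)| = 320 = M_tri(3); the triangle bound is attained at z = 3, so in fact M(r) = 320.

M_tri(3) = 320; |p(3)| = 320; equality at z=3: yes.


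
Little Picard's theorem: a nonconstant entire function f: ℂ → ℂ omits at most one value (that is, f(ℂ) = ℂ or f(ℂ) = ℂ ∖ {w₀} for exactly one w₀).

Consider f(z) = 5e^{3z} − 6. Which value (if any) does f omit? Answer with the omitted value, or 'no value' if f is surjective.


Little Picard bounds the complement of f(ℂ) to at most one point.
e^{3z} is never zero on ℂ, so 5·e^{3z} takes every value in ℂ ∖ {0}. Adding -6 shifts the range to ℂ ∖ {-6}. Thus f omits exactly the value -6.

Omitted value: -6.


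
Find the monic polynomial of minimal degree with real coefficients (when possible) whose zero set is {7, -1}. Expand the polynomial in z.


The polynomial is p(z) = ∏_{α ∈ S} (z − α), where S = {7, -1}.
Expanding the product yields: p(z) = z^2 -6·z -7.
The resulting polynomial has degree 2 and real coefficients as required.

p(z) = z^2 -6·z -7.


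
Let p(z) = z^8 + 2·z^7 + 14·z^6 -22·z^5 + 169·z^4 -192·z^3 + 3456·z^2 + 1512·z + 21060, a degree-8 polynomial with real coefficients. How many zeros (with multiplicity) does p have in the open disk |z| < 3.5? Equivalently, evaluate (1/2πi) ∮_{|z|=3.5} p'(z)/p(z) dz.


The zeros of p are: (0 + 3i), (0 - 3i), (-3 + 3i), (-3 - 3i), (-1 + 3i), (-1 - 3i), (3 + 2i), (3 - 2i).
Their magnitudes are: 3, 3, 4.243, 4.243, 3.162, 3.162, 3.606, 3.606.
Zeros with |z| < R = 3.5: (0 + 3i), (0 - 3i), (-1 + 3i), (-1 - 3i).
Count = 4.
By the argument principle, (1/2πi) ∮_{|z|=R} p'(z)/p(z) dz equals exactly this count.

Number of zeros inside |z| < 3.5: 4.


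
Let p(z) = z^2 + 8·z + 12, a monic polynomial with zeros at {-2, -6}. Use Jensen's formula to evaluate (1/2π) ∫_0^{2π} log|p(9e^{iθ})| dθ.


Zeros: -6, -2; r = 9.
Inside |z| < r: -6, -2. Outside (|z| ≥ r): ∅.
p(0) = 12, so log|p(0)| = log(12) = 2.4849.
Apply Jensen: I(r) = log|p(0)| + Σ_k log(r/|z_k|), summed over zeros inside |z| < r.
  log(r/|z_k|) for z_k = -2: log(9/2) = 1.5041
  log(r/|z_k|) for z_k = -6: log(9/6) = 0.4055
Sum over inside zeros: 1.9095.
I(r) = log|p(0)| + (inside sum) = 2.4849 + 1.9095 = 4.3944.
Closed form (all zeros inside, monic): I(r) = n·log(r) = 2·log(9) = 4.3944. ✓

I(r) ≈ 4.3944.


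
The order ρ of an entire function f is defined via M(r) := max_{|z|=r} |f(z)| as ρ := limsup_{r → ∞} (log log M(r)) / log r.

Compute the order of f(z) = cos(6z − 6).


cos(w) is a linear combination of e^{iw} and e^{−iw} (or e^w, e^{−w} in the hyperbolic case), so |cos(w)| ≤ e^{|w|}. With w = 6z − 6, |w| ≤ 6|z| + 6 = 6r + 6 on |z| = r, giving M(r) ≤ e^{6r + 6}, so ρ ≤ 1. On a suitable ray (z = it for sin/cos; z = t for sinh/cosh, t real → ∞), |cos(6z − 6)| grows like e^{6|t|}/2, so ρ ≥ 1. Hence ρ = 1.
Therefore ρ = 1.

Order ρ = 1.


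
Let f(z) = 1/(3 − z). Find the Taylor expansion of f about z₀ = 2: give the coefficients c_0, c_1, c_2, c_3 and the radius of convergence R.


Let w = z − z₀, so z = z₀ + w.
Then 3 − z = 3 − (z₀ + w) = (3 − z₀) − w = 1 − w.
f(z) = 1/(1 − w) = (1/(1)) · 1/(1 − w/(1)) = Σ_{n≥0} w^n / (1)^(n+1).
So c_n = 1/(1)^(n+1):
  c_0 = 1/(1)^1 = 1.
  c_1 = 1/(1)^2 = 1.
  c_2 = 1/(1)^3 = 1.
  c_3 = 1/(1)^4 = 1.
The series is valid for |w/d| < 1, i.e. |z − z₀| < |d|.
Radius of convergence: R = |3 − z₀| = |1| = 1 (distance from z₀ to the singularity z = 3).

c_0 = 1, c_1 = 1, c_2 = 1, c_3 = 1; R = 1.


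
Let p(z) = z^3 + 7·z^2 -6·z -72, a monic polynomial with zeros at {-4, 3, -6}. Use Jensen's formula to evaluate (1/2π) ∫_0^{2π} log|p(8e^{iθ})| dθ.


Zeros: -6, -4, 3; r = 8.
Inside |z| < r: -6, -4, 3. Outside (|z| ≥ r): ∅.
p(0) = -72, so log|p(0)| = log(72) = 4.2767.
Apply Jensen: I(r) = log|p(0)| + Σ_k log(r/|z_k|), summed over zeros inside |z| < r.
  log(r/|z_k|) for z_k = -4: log(8/4) = 0.6931
  log(r/|z_k|) for z_k = 3: log(8/3) = 0.9808
  log(r/|z_k|) for z_k = -6: log(8/6) = 0.2877
Sum over inside zeros: 1.9617.
I(r) = log|p(0)| + (inside sum) = 4.2767 + 1.9617 = 6.2383.
Closed form (all zeros inside, monic): I(r) = n·log(r) = 3·log(8) = 6.2383. ✓

I(r) ≈ 6.2383.


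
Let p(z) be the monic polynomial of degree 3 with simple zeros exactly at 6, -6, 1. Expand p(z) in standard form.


The polynomial is p(z) = ∏_{α ∈ S} (z − α), where S = {6, -6, 1}.
Expanding the product yields: p(z) = z^3 -z^2 -36·z + 36.
The resulting polynomial has degree 3 and real coefficients as required.

p(z) = z^3 -z^2 -36·z + 36.


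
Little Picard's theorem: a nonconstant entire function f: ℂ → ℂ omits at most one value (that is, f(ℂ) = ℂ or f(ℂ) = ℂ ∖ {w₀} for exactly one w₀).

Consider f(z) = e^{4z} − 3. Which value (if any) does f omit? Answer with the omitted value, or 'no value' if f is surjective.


Little Picard bounds the complement of f(ℂ) to at most one point.
e^{4z} is never zero on ℂ, so 1·e^{4z} takes every value in ℂ ∖ {0}. Adding -3 shifts the range to ℂ ∖ {-3}. Thus f omits exactly the value -3.

Omitted value: -3.


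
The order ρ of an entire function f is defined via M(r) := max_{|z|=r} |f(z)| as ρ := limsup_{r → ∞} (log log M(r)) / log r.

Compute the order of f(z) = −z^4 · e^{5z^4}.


M(r) = max_{|z|=r} |-1|·|z|^4·|e^{5z^4}| = 1·r^4 · e^{5r^4} (the factors attain their maxima compatibly on |z|=r). Then log M(r) = log 1 + 4·log r + 5r^4, dominated by the last term, so log log M(r) ~ 4·log r. The polynomial factor -1z^4 contributes only a log r term and does not affect the order. ρ = 4.
Therefore ρ = 4.

Order ρ = 4.


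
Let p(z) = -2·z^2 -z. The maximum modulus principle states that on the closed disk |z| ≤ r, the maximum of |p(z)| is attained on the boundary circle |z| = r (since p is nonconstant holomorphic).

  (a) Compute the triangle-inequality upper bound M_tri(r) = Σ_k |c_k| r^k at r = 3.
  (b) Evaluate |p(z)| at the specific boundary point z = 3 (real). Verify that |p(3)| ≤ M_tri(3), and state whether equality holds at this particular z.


Coefficients: c_0 = 0, c_1 = -1, c_2 = -2. Radius r = 3.
Part (a). Triangle bound: M_tri(r) = Σ_k |c_k| r^k
  = |0|·3^0 + |-1|·3^1 + |-2|·3^2
  = 0 + 3 + 18 = 21.
This bounds M(r) := max_{|z|=r} |p(z)| from above; equality holds iff all terms c_k z^k can be made to align in phase at a single z on |z|=r.
Part (b). At z = 3 (real, on the circle |z| = r):
  p(3) = (0)·3^0 + (-1)·3^1 + (-2)·3^2 = -21.
  |p(3)| = 21.
Since all nonzero coefficients share the same sign, |p(3)| = 21 = M_tri(3); the triangle bound is attained at z = 3, so in fact M(r) = 21.

M_tri(3) = 21; |p(3)| = 21; equality at z=3: yes.


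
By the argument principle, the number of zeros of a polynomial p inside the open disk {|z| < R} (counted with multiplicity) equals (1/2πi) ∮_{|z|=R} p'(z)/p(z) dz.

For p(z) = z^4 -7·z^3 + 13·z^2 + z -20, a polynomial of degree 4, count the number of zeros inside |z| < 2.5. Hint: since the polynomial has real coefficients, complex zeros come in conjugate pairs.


The zeros of p are: -1, (2 + 1i), (2 - 1i), 4.
Their magnitudes are: 1, 2.236, 2.236, 4.
Zeros with |z| < R = 2.5: -1, (2 + 1i), (2 - 1i).
Count = 3.
By the argument principle, (1/2πi) ∮_{|z|=R} p'(z)/p(z) dz equals exactly this count.

Number of zeros inside |z| < 2.5: 3.


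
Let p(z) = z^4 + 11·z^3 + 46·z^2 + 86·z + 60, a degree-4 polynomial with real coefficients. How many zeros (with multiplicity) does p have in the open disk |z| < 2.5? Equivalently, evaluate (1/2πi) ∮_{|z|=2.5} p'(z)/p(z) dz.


The zeros of p are: (-3 + 1i), (-3 - 1i), -2, -3.
Their magnitudes are: 3.162, 3.162, 2, 3.
Zeros with |z| < R = 2.5: -2.
Count = 1.
By the argument principle, (1/2πi) ∮_{|z|=R} p'(z)/p(z) dz equals exactly this count.

Number of zeros inside |z| < 2.5: 1.


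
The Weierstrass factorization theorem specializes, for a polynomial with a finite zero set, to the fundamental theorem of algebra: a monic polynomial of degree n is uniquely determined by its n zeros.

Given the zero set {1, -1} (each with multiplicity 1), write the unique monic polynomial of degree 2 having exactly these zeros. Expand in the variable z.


The polynomial is p(z) = ∏_{α ∈ S} (z − α), where S = {1, -1}.
Expanding the product yields: p(z) = z^2 -1.
The resulting polynomial has degree 2 and real coefficients as required.

p(z) = z^2 -1.


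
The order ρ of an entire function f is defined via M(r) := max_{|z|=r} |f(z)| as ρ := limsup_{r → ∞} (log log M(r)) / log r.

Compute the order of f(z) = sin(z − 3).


sin(w) is a linear combination of e^{iw} and e^{−iw} (or e^w, e^{−w} in the hyperbolic case), so |sin(w)| ≤ e^{|w|}. With w = z − 3, |w| ≤ 1|z| + 3 = 1r + 3 on |z| = r, giving M(r) ≤ e^{1r + 3}, so ρ ≤ 1. On a suitable ray (z = it for sin/cos; z = t for sinh/cosh, t real → ∞), |sin(z − 3)| grows like e^{1|t|}/2, so ρ ≥ 1. Hence ρ = 1.
Therefore ρ = 1.

Order ρ = 1.


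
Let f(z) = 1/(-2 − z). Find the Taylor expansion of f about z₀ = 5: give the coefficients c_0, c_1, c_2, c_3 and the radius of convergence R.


Let w = z − z₀, so z = z₀ + w.
Then -2 − z = -2 − (z₀ + w) = (-2 − z₀) − w = -7 − w.
f(z) = 1/(-7 − w) = (1/(-7)) · 1/(1 − w/(-7)) = Σ_{n≥0} w^n / (-7)^(n+1).
So c_n = 1/(-7)^(n+1):
  c_0 = 1/(-7)^1 = -1/7.
  c_1 = 1/(-7)^2 = 1/49.
  c_2 = 1/(-7)^3 = -1/343.
  c_3 = 1/(-7)^4 = 1/2401.
The series is valid for |w/d| < 1, i.e. |z − z₀| < |d|.
Radius of convergence: R = |-2 − z₀| = |-7| = 7 (distance from z₀ to the singularity z = -2).

c_0 = -1/7, c_1 = 1/49, c_2 = -1/343, c_3 = 1/2401; R = 7.


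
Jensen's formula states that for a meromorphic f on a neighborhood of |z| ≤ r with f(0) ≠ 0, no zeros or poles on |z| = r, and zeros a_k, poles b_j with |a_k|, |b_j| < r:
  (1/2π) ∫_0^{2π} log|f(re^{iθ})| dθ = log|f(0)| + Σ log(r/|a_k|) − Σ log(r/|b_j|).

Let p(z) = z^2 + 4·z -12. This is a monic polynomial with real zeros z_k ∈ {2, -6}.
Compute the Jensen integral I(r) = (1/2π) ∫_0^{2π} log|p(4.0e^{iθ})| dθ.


Zeros: -6, 2; r = 4.0.
Inside |z| < r: 2. Outside (|z| ≥ r): -6.
p(0) = -12, so log|p(0)| = log(12) = 2.4849.
Apply Jensen: I(r) = log|p(0)| + Σ_k log(r/|z_k|), summed over zeros inside |z| < r.
  log(r/|z_k|) for z_k = 2: log(4.0/2) = 0.6931
  Outside zeros (-6) contribute nothing to the Jensen sum.
Sum over inside zeros: 0.6931.
I(r) = log|p(0)| + (inside sum) = 2.4849 + 0.6931 = 3.1781.
Note: since some zeros are outside |z| ≤ r, the simplified n·log(r) form does NOT apply — only the inside zeros contribute.

I(r) ≈ 3.1781.


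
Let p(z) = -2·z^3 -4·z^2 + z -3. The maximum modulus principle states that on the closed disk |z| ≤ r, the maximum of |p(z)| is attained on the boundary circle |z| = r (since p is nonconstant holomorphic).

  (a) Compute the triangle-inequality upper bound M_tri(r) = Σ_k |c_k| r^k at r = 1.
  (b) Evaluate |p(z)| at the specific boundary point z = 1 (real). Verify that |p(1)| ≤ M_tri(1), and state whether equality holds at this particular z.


Coefficients: c_0 = -3, c_1 = 1, c_2 = -4, c_3 = -2. Radius r = 1.
Part (a). Triangle bound: M_tri(r) = Σ_k |c_k| r^k
  = |-3|·1^0 + |1|·1^1 + |-4|·1^2 + |-2|·1^3
  = 3 + 1 + 4 + 2 = 10.
This bounds M(r) := max_{|z|=r} |p(z)| from above; equality holds iff all terms c_k z^k can be made to align in phase at a single z on |z|=r.
Part (b). At z = 1 (real, on the circle |z| = r):
  p(1) = (-3)·1^0 + (1)·1^1 + (-4)·1^2 + (-2)·1^3 = -8.
  |p(1)| = 8.
Check: |p(1)| = 8 ≤ 10 = M_tri(1). ✓ Equality does not hold at z = 1 (the coefficients have mixed signs, so the terms do not all align in phase there).

M_tri(1) = 10; |p(1)| = 8; equality at z=1: no.


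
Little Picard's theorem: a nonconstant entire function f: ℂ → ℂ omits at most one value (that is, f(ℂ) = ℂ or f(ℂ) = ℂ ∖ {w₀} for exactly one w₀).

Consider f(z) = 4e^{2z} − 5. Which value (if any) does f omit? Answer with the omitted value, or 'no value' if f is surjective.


Little Picard bounds the complement of f(ℂ) to at most one point.
e^{2z} is never zero on ℂ, so 4·e^{2z} takes every value in ℂ ∖ {0}. Adding -5 shifts the range to ℂ ∖ {-5}. Thus f omits exactly the value -5.

Omitted value: -5.


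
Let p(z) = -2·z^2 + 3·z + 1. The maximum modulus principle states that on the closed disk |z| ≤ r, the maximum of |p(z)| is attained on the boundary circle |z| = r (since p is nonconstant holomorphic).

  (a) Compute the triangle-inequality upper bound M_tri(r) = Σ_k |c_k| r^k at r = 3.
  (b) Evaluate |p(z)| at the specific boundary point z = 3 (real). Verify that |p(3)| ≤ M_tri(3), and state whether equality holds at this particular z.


Coefficients: c_0 = 1, c_1 = 3, c_2 = -2. Radius r = 3.
Part (a). Triangle bound: M_tri(r) = Σ_k |c_k| r^k
  = |1|·3^0 + |3|·3^1 + |-2|·3^2
  = 1 + 9 + 18 = 28.
This bounds M(r) := max_{|z|=r} |p(z)| from above; equality holds iff all terms c_k z^k can be made to align in phase at a single z on |z|=r.
Part (b). At z = 3 (real, on the circle |z| = r):
  p(3) = (1)·3^0 + (3)·3^1 + (-2)·3^2 = -8.
  |p(3)| = 8.
Check: |p(3)| = 8 ≤ 28 = M_tri(3). ✓ Equality does not hold at z = 3 (the coefficients have mixed signs, so the terms do not all align in phase there).

M_tri(3) = 28; |p(3)| = 8; equality at z=3: no.


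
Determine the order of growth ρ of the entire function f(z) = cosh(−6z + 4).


cosh(w) is a linear combination of e^{iw} and e^{−iw} (or e^w, e^{−w} in the hyperbolic case), so |cosh(w)| ≤ e^{|w|}. With w = −6z + 4, |w| ≤ 6|z| + 4 = 6r + 4 on |z| = r, giving M(r) ≤ e^{6r + 4}, so ρ ≤ 1. On a suitable ray (z = it for sin/cos; z = t for sinh/cosh, t real → ∞), |cosh(−6z + 4)| grows like e^{6|t|}/2, so ρ ≥ 1. Hence ρ = 1.
Therefore ρ = 1.

Order ρ = 1.


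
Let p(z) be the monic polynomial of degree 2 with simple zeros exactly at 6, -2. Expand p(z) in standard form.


The polynomial is p(z) = ∏_{α ∈ S} (z − α), where S = {6, -2}.
Expanding the product yields: p(z) = z^2 -4·z -12.
The resulting polynomial has degree 2 and real coefficients as required.

p(z) = z^2 -4·z -12.


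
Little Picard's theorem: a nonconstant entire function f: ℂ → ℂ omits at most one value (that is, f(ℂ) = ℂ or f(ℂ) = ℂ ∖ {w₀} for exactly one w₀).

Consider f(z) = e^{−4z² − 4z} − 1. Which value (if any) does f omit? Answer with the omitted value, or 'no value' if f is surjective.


Little Picard bounds the complement of f(ℂ) to at most one point.
The exponent g(z) = −4z² − 4z is a nonconstant polynomial, hence surjective onto ℂ. So e^{g(z)} takes every value in {e^w : w ∈ ℂ} = ℂ ∖ {0}. Adding -1 shifts the range to ℂ ∖ {-1}. f omits exactly -1.

Omitted value: -1.


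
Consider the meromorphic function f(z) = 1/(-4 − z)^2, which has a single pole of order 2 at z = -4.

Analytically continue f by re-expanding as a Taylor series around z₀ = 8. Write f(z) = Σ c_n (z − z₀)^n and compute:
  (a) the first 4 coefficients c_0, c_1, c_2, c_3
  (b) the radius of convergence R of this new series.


Let w = z − z₀, so z = z₀ + w.
Then -4 − z = -4 − (z₀ + w) = (-4 − z₀) − w = -12 − w.
f(z) = 1/(-12 − w)^2 = (1/(-12)^2) · (1 − w/(-12))^{−2}.
By the binomial series (1−u)^{−2} = Σ_{n≥0} C(n+1, 1) u^n for |u|<1, with u = w/(-12):
  c_n = C(n+1, 1) / (-12)^(n+2).
  c_0 = 1/(-12)^2 = 1/144.
  c_1 = 2/(-12)^3 = -1/864.
  c_2 = 3/(-12)^4 = 1/6912.
  c_3 = 4/(-12)^5 = -1/62208.
The series is valid for |w/d| < 1, i.e. |z − z₀| < |d|.
Radius of convergence: R = |-4 − z₀| = |-12| = 12 (distance from z₀ to the singularity z = -4).

c_0 = 1/144, c_1 = -1/864, c_2 = 1/6912, c_3 = -1/62208; R = 12.


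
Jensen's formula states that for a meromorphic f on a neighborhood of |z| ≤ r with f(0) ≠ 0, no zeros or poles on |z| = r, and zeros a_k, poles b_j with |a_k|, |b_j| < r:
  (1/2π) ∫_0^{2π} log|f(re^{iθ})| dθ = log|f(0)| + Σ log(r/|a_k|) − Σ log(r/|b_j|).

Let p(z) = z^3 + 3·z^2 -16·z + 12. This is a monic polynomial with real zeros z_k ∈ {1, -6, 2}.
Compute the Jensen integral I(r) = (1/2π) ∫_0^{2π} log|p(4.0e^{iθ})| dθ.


Zeros: -6, 1, 2; r = 4.0.
Inside |z| < r: 1, 2. Outside (|z| ≥ r): -6.
p(0) = 12, so log|p(0)| = log(12) = 2.4849.
Apply Jensen: I(r) = log|p(0)| + Σ_k log(r/|z_k|), summed over zeros inside |z| < r.
  log(r/|z_k|) for z_k = 1: log(4.0/1) = 1.3863
  log(r/|z_k|) for z_k = 2: log(4.0/2) = 0.6931
  Outside zeros (-6) contribute nothing to the Jensen sum.
Sum over inside zeros: 2.0794.
I(r) = log|p(0)| + (inside sum) = 2.4849 + 2.0794 = 4.5643.
Note: since some zeros are outside |z| ≤ r, the simplified n·log(r) form does NOT apply — only the inside zeros contribute.

I(r) ≈ 4.5643.
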